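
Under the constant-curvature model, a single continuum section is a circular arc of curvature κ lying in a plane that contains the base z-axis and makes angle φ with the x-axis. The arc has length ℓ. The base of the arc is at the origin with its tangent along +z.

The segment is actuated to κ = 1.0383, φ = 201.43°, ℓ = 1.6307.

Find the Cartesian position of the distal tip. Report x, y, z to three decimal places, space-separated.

-1.006 -0.395 0.956

θ = κ·ℓ = 1.0383 × 1.6307 = 1.69316 rad
ρ = (1 − cos θ)/κ = (1 − -0.12205)/1.0383 = 1.08066
z = sin θ / κ = 0.99252/1.0383 = 0.95591
x = ρ cos φ = 1.08066 × cos(201.43°) = -1.00595
y = ρ sin φ = 1.08066 × sin(201.43°) = -0.39484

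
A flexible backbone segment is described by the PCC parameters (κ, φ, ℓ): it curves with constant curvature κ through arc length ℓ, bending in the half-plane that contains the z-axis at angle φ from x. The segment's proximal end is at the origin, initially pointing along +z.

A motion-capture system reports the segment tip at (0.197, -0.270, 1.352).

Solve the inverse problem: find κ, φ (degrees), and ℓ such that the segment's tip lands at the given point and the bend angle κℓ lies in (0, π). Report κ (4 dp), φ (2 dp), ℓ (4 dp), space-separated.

ρ = √(x²+y²) = √(0.197² + -0.270²) = 0.33423
φ = atan2(y, x) mod 360° = atan2(-0.270, 0.197) = 306.1156°
|p|² = ρ² + z² = 0.33423² + 1.352² = 1.93961
κ = 2ρ / |p|² = 2×0.33423 / 1.93961 = 0.34463
θ = 2·atan2(ρ, z) = 2·atan2(0.33423, 1.352) = 0.48470 rad
ℓ = θ/κ = 0.48470/0.34463 = 1.40643

0.3446 306.12 1.4064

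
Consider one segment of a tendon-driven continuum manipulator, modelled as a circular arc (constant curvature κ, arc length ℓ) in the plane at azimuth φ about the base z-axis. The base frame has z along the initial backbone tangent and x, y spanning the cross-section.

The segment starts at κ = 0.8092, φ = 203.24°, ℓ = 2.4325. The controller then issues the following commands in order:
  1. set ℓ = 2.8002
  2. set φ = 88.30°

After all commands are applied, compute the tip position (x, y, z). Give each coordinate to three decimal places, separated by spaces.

0.060 2.026 0.949

initial: κ=0.8092, φ=203.24°, ℓ=2.4325
cmd 1: set ℓ=2.8002 → (κ,φ,ℓ)=(0.8092,203.24°,2.8002) → tip=(-1.8628,-0.7999,0.9491)
cmd 2: set φ=88.30° → (κ,φ,ℓ)=(0.8092,88.30°,2.8002) → tip=(0.0601,2.0264,0.9491)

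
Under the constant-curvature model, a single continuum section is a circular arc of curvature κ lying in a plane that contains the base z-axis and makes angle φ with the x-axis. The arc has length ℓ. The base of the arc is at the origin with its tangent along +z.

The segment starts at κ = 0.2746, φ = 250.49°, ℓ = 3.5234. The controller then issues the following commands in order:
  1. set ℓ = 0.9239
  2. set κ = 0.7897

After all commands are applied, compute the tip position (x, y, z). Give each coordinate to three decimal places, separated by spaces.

initial: κ=0.2746, φ=250.49°, ℓ=3.5234
cmd 1: set ℓ=0.9239 → (κ,φ,ℓ)=(0.2746,250.49°,0.9239) → tip=(-0.0389,-0.1099,0.9140)
cmd 2: set κ=0.7897 → (κ,φ,ℓ)=(0.7897,250.49°,0.9239) → tip=(-0.1077,-0.3038,0.8441)

-0.108 -0.304 0.844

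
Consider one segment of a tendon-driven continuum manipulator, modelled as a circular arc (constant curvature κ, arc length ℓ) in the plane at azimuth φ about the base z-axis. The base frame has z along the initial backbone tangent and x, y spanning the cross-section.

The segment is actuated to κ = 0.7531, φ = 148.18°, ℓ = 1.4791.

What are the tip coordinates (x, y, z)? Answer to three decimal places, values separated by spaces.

θ = κ·ℓ = 0.7531 × 1.4791 = 1.11391 rad
ρ = (1 − cos θ)/κ = (1 − 0.44116)/0.7531 = 0.74206
z = sin θ / κ = 0.89743/0.7531 = 1.19165
x = ρ cos φ = 0.74206 × cos(148.18°) = -0.63053
y = ρ sin φ = 0.74206 × sin(148.18°) = 0.39125

-0.631 0.391 1.192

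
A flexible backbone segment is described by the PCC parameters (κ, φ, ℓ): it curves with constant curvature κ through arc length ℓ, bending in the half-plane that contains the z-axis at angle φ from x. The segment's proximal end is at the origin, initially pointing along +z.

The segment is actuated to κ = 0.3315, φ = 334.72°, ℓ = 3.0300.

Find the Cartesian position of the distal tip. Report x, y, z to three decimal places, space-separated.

1.264 -0.597 2.546

θ = κ·ℓ = 0.3315 × 3.0300 = 1.00445 rad
ρ = (1 − cos θ)/κ = (1 − 0.53656)/0.3315 = 1.39802
z = sin θ / κ = 0.84386/0.3315 = 2.54559
x = ρ cos φ = 1.39802 × cos(334.72°) = 1.26413
y = ρ sin φ = 1.39802 × sin(334.72°) = -0.59701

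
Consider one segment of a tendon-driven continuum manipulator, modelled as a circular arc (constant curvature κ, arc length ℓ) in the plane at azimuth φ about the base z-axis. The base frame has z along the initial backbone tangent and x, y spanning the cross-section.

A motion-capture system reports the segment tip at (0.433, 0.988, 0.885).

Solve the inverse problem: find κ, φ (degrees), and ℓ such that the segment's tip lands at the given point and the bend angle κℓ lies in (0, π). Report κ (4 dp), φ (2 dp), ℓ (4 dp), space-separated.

ρ = √(x²+y²) = √(0.433² + 0.988²) = 1.07872
φ = atan2(y, x) mod 360° = atan2(0.988, 0.433) = 66.3341°
|p|² = ρ² + z² = 1.07872² + 0.885² = 1.94686
κ = 2ρ / |p|² = 2×1.07872 / 1.94686 = 1.10816
θ = 2·atan2(ρ, z) = 2·atan2(1.07872, 0.885) = 1.76746 rad
ℓ = θ/κ = 1.76746/1.10816 = 1.59494

1.1082 66.33 1.5949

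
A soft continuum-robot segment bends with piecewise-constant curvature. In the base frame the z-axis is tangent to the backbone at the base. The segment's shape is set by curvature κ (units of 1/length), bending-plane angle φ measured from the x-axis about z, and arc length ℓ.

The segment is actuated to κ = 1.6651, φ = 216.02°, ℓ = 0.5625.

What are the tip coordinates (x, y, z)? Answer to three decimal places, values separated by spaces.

θ = κ·ℓ = 1.6651 × 0.5625 = 0.93662 rad
ρ = (1 − cos θ)/κ = (1 − 0.59252)/1.6651 = 0.24472
z = sin θ / κ = 0.80556/1.6651 = 0.48379
x = ρ cos φ = 0.24472 × cos(216.02°) = -0.19793
y = ρ sin φ = 0.24472 × sin(216.02°) = -0.14391

-0.198 -0.144 0.484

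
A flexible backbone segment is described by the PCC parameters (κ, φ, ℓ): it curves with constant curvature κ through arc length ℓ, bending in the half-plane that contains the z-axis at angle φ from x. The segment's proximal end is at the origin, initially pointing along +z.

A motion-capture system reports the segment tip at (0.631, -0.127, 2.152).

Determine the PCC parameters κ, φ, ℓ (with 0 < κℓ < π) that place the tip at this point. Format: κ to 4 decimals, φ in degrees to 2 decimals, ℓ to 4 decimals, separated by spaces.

ρ = √(x²+y²) = √(0.631² + -0.127²) = 0.64365
φ = atan2(y, x) mod 360° = atan2(-0.127, 0.631) = 348.6202°
|p|² = ρ² + z² = 0.64365² + 2.152² = 5.04539
κ = 2ρ / |p|² = 2×0.64365 / 5.04539 = 0.25515
θ = 2·atan2(ρ, z) = 2·atan2(0.64365, 2.152) = 0.58125 rad
ℓ = θ/κ = 0.58125/0.25515 = 2.27813

0.2551 348.62 2.2781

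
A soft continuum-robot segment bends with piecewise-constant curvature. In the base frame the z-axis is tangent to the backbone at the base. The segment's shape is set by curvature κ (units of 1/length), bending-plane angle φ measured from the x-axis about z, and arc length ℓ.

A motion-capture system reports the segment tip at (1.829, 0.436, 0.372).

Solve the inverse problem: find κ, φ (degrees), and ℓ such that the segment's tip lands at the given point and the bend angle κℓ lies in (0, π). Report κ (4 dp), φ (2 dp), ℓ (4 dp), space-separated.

1.0236 13.41 2.6875

ρ = √(x²+y²) = √(1.829² + 0.436²) = 1.88025
φ = atan2(y, x) mod 360° = atan2(0.436, 1.829) = 13.4080°
|p|² = ρ² + z² = 1.88025² + 0.372² = 3.67372
κ = 2ρ / |p|² = 2×1.88025 / 3.67372 = 1.02362
θ = 2·atan2(ρ, z) = 2·atan2(1.88025, 0.372) = 2.75095 rad
ℓ = θ/κ = 2.75095/1.02362 = 2.68746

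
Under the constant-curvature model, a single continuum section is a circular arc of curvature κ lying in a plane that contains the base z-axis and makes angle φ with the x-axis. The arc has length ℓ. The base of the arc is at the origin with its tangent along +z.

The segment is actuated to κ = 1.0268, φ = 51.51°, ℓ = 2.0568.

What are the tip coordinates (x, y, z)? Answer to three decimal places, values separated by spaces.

0.918 1.155 0.835

θ = κ·ℓ = 1.0268 × 2.0568 = 2.11192 rad
ρ = (1 − cos θ)/κ = (1 − -0.51510)/1.0268 = 1.47556
z = sin θ / κ = 0.85713/1.0268 = 0.83476
x = ρ cos φ = 1.47556 × cos(51.51°) = 0.91835
y = ρ sin φ = 1.47556 × sin(51.51°) = 1.15494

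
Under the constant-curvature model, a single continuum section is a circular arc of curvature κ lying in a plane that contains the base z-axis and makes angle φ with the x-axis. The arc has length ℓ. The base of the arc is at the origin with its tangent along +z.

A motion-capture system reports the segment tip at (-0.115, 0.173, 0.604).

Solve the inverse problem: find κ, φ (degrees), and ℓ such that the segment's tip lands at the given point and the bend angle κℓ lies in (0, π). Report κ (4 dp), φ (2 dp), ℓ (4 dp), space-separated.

1.0184 123.61 0.6506

ρ = √(x²+y²) = √(-0.115² + 0.173²) = 0.20774
φ = atan2(y, x) mod 360° = atan2(0.173, -0.115) = 123.6136°
|p|² = ρ² + z² = 0.20774² + 0.604² = 0.40797
κ = 2ρ / |p|² = 2×0.20774 / 0.40797 = 1.01839
θ = 2·atan2(ρ, z) = 2·atan2(0.20774, 0.604) = 0.66252 rad
ℓ = θ/κ = 0.66252/1.01839 = 0.65056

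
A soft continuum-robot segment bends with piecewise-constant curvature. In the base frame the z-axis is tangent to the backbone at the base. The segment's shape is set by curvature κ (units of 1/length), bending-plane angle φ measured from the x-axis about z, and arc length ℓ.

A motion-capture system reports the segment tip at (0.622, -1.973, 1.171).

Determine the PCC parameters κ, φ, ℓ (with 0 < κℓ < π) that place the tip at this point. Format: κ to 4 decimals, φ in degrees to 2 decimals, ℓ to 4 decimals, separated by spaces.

ρ = √(x²+y²) = √(0.622² + -1.973²) = 2.06872
φ = atan2(y, x) mod 360° = atan2(-1.973, 0.622) = 287.4978°
|p|² = ρ² + z² = 2.06872² + 1.171² = 5.65085
κ = 2ρ / |p|² = 2×2.06872 / 5.65085 = 0.73218
θ = 2·atan2(ρ, z) = 2·atan2(2.06872, 1.171) = 2.11143 rad
ℓ = θ/κ = 2.11143/0.73218 = 2.88375

0.7322 287.50 2.8838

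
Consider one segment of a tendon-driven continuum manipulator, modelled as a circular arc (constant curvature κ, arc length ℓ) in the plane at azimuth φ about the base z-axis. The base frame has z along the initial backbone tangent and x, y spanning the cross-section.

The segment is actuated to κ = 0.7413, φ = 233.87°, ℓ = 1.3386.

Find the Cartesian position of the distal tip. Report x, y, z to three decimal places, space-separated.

θ = κ·ℓ = 0.7413 × 1.3386 = 0.99230 rad
ρ = (1 − cos θ)/κ = (1 − 0.54676)/0.7413 = 0.61141
z = sin θ / κ = 0.83729/0.7413 = 1.12949
x = ρ cos φ = 0.61141 × cos(233.87°) = -0.36050
y = ρ sin φ = 0.61141 × sin(233.87°) = -0.49382

-0.360 -0.494 1.129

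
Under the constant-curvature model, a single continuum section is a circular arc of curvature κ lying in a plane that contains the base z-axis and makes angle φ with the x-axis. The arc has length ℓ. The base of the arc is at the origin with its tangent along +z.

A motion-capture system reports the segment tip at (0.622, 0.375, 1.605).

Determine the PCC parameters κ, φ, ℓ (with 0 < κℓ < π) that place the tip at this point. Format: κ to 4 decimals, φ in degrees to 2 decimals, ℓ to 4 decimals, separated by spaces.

ρ = √(x²+y²) = √(0.622² + 0.375²) = 0.72630
φ = atan2(y, x) mod 360° = atan2(0.375, 0.622) = 31.0855°
|p|² = ρ² + z² = 0.72630² + 1.605² = 3.10353
κ = 2ρ / |p|² = 2×0.72630 / 3.10353 = 0.46805
θ = 2·atan2(ρ, z) = 2·atan2(0.72630, 1.605) = 0.84990 rad
ℓ = θ/κ = 0.84990/0.46805 = 1.81585

0.4680 31.09 1.8158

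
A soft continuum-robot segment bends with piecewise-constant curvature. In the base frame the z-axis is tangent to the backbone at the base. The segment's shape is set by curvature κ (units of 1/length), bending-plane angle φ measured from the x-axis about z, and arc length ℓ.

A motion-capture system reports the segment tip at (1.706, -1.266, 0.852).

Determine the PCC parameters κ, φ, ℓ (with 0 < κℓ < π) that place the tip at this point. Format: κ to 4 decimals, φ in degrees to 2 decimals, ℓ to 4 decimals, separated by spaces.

0.8110 323.42 2.9332

ρ = √(x²+y²) = √(1.706² + -1.266²) = 2.12443
φ = atan2(y, x) mod 360° = atan2(-1.266, 1.706) = 323.4214°
|p|² = ρ² + z² = 2.12443² + 0.852² = 5.23910
κ = 2ρ / |p|² = 2×2.12443 / 5.23910 = 0.81099
θ = 2·atan2(ρ, z) = 2·atan2(2.12443, 0.852) = 2.37877 rad
ℓ = θ/κ = 2.37877/0.81099 = 2.93317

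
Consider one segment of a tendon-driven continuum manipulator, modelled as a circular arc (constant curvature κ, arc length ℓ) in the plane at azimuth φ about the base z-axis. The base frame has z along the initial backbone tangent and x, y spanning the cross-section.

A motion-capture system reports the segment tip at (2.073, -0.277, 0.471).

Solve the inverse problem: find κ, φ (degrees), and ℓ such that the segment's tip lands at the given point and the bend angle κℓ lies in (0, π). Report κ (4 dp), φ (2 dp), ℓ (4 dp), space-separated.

ρ = √(x²+y²) = √(2.073² + -0.277²) = 2.09142
φ = atan2(y, x) mod 360° = atan2(-0.277, 2.073) = 352.3891°
|p|² = ρ² + z² = 2.09142² + 0.471² = 4.59590
κ = 2ρ / |p|² = 2×2.09142 / 4.59590 = 0.91013
θ = 2·atan2(ρ, z) = 2·atan2(2.09142, 0.471) = 2.69857 rad
ℓ = θ/κ = 2.69857/0.91013 = 2.96505

0.9101 352.39 2.9651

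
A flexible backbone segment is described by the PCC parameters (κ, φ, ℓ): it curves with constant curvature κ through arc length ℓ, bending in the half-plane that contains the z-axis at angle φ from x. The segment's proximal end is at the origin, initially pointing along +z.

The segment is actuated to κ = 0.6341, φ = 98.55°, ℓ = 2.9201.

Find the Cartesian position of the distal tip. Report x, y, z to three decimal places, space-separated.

θ = κ·ℓ = 0.6341 × 2.9201 = 1.85164 rad
ρ = (1 − cos θ)/κ = (1 − -0.27716)/0.6341 = 2.01413
z = sin θ / κ = 0.96082/0.6341 = 1.51526
x = ρ cos φ = 2.01413 × cos(98.55°) = -0.29945
y = ρ sin φ = 2.01413 × sin(98.55°) = 1.99175

-0.299 1.992 1.515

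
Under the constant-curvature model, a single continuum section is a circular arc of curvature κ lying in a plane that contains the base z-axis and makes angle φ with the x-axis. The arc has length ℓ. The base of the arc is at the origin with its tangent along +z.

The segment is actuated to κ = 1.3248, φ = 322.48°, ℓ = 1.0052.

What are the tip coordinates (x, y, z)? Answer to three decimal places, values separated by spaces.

θ = κ·ℓ = 1.3248 × 1.0052 = 1.33169 rad
ρ = (1 − cos θ)/κ = (1 − 0.23684)/1.3248 = 0.57606
z = sin θ / κ = 0.97155/1.3248 = 0.73336
x = ρ cos φ = 0.57606 × cos(322.48°) = 0.45690
y = ρ sin φ = 0.57606 × sin(322.48°) = -0.35084

0.457 -0.351 0.733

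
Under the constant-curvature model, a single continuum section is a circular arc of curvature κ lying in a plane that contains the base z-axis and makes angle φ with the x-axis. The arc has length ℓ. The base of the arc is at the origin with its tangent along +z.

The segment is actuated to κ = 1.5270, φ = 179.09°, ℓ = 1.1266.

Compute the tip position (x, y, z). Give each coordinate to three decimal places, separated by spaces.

-0.752 0.012 0.648

θ = κ·ℓ = 1.5270 × 1.1266 = 1.72032 rad
ρ = (1 − cos θ)/κ = (1 − -0.14897)/1.5270 = 0.75243
z = sin θ / κ = 0.98884/1.5270 = 0.64757
x = ρ cos φ = 0.75243 × cos(179.09°) = -0.75234
y = ρ sin φ = 0.75243 × sin(179.09°) = 0.01195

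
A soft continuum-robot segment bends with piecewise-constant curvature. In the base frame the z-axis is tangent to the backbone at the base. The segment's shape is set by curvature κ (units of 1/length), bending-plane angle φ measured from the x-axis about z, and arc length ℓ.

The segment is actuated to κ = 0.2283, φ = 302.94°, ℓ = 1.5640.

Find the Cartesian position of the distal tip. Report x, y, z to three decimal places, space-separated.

θ = κ·ℓ = 0.2283 × 1.5640 = 0.35706 rad
ρ = (1 − cos θ)/κ = (1 − 0.93693)/0.2283 = 0.27627
z = sin θ / κ = 0.34952/0.2283 = 1.53098
x = ρ cos φ = 0.27627 × cos(302.94°) = 0.15022
y = ρ sin φ = 0.27627 × sin(302.94°) = -0.23186

0.150 -0.232 1.531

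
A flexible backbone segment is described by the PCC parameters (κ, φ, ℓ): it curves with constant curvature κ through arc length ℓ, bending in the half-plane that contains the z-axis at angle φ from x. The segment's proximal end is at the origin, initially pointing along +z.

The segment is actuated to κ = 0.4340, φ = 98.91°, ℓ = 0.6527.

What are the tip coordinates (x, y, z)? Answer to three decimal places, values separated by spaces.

-0.014 0.091 0.644

θ = κ·ℓ = 0.4340 × 0.6527 = 0.28327 rad
ρ = (1 − cos θ)/κ = (1 − 0.96015)/0.4340 = 0.09183
z = sin θ / κ = 0.27950/0.4340 = 0.64401
x = ρ cos φ = 0.09183 × cos(98.91°) = -0.01422
y = ρ sin φ = 0.09183 × sin(98.91°) = 0.09072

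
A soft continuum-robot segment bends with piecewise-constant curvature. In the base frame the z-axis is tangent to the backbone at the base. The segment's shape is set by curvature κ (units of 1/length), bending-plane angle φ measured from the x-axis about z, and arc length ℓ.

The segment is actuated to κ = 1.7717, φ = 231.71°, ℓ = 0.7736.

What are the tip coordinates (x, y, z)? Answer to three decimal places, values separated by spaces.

θ = κ·ℓ = 1.7717 × 0.7736 = 1.37059 rad
ρ = (1 − cos θ)/κ = (1 − 0.19887)/1.7717 = 0.45218
z = sin θ / κ = 0.98002/1.7717 = 0.55316
x = ρ cos φ = 0.45218 × cos(231.71°) = -0.28019
y = ρ sin φ = 0.45218 × sin(231.71°) = -0.35491

-0.280 -0.355 0.553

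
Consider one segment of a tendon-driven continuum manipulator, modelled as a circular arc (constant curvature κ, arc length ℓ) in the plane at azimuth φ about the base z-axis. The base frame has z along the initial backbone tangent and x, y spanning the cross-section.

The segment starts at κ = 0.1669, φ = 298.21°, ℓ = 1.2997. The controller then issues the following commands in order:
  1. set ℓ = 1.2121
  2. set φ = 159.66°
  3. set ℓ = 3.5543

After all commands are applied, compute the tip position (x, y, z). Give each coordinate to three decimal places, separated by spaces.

initial: κ=0.1669, φ=298.21°, ℓ=1.2997
cmd 1: set ℓ=1.2121 → (κ,φ,ℓ)=(0.1669,298.21°,1.2121) → tip=(0.0578,-0.1077,1.2038)
cmd 2: set φ=159.66° → (κ,φ,ℓ)=(0.1669,159.66°,1.2121) → tip=(-0.1146,0.0425,1.2038)
cmd 3: set ℓ=3.5543 → (κ,φ,ℓ)=(0.1669,159.66°,3.5543) → tip=(-0.9598,0.3558,3.3495)

-0.960 0.356 3.349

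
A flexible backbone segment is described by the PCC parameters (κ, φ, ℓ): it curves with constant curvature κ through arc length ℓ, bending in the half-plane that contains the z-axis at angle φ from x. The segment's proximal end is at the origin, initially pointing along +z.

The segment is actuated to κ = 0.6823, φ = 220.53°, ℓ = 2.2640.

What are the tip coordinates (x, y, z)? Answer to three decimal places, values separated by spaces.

θ = κ·ℓ = 0.6823 × 2.2640 = 1.54473 rad
ρ = (1 − cos θ)/κ = (1 − 0.02607)/0.6823 = 1.42743
z = sin θ / κ = 0.99966/0.6823 = 1.46513
x = ρ cos φ = 1.42743 × cos(220.53°) = -1.08494
y = ρ sin φ = 1.42743 × sin(220.53°) = -0.92761

-1.085 -0.928 1.465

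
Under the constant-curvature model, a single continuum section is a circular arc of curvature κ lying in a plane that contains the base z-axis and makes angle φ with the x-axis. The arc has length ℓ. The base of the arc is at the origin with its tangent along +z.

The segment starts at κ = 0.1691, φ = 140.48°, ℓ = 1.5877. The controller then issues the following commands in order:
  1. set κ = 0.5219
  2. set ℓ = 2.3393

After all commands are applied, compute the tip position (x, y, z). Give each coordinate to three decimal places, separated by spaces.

initial: κ=0.1691, φ=140.48°, ℓ=1.5877
cmd 1: set κ=0.5219 → (κ,φ,ℓ)=(0.5219,140.48°,1.5877) → tip=(-0.4791,0.3952,1.4121)
cmd 2: set ℓ=2.3393 → (κ,φ,ℓ)=(0.5219,140.48°,2.3393) → tip=(-0.9714,0.8013,1.8000)

-0.971 0.801 1.800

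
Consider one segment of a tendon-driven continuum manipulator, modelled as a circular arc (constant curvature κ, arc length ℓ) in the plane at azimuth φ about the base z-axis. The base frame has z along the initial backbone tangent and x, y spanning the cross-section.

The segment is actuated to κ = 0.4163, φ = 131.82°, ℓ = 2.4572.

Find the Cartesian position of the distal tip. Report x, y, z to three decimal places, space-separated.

θ = κ·ℓ = 0.4163 × 2.4572 = 1.02293 rad
ρ = (1 − cos θ)/κ = (1 − 0.52087)/0.4163 = 1.15094
z = sin θ / κ = 0.85364/0.4163 = 2.05054
x = ρ cos φ = 1.15094 × cos(131.82°) = -0.76744
y = ρ sin φ = 1.15094 × sin(131.82°) = 0.85773

-0.767 0.858 2.051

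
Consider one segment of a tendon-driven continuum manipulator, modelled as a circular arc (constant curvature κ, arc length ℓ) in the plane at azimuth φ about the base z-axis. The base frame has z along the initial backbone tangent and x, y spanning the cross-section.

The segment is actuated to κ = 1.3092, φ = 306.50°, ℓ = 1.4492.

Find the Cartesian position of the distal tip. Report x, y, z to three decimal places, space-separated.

θ = κ·ℓ = 1.3092 × 1.4492 = 1.89729 rad
ρ = (1 − cos θ)/κ = (1 − -0.32073)/1.3092 = 1.00880
z = sin θ / κ = 0.94717/1.3092 = 0.72347
x = ρ cos φ = 1.00880 × cos(306.50°) = 0.60006
y = ρ sin φ = 1.00880 × sin(306.50°) = -0.81093

0.600 -0.811 0.723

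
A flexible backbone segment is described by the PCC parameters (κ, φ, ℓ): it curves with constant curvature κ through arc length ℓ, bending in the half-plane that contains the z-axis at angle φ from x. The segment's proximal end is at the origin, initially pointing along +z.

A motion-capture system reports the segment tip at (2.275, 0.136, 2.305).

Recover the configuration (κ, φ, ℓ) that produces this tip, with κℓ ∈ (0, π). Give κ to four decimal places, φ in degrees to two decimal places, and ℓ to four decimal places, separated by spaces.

ρ = √(x²+y²) = √(2.275² + 0.136²) = 2.27906
φ = atan2(y, x) mod 360° = atan2(0.136, 2.275) = 3.4211°
|p|² = ρ² + z² = 2.27906² + 2.305² = 10.50715
κ = 2ρ / |p|² = 2×2.27906 / 10.50715 = 0.43381
θ = 2·atan2(ρ, z) = 2·atan2(2.27906, 2.305) = 1.55948 rad
ℓ = θ/κ = 1.55948/0.43381 = 3.59483

0.4338 3.42 3.5948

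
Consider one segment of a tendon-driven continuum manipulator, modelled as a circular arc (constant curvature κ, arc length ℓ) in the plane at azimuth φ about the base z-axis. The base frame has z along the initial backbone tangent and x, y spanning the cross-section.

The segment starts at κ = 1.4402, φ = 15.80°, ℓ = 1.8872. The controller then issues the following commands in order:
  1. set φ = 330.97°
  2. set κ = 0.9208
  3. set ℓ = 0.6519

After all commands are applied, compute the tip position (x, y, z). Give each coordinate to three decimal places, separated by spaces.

initial: κ=1.4402, φ=15.80°, ℓ=1.8872
cmd 1: set φ=330.97° → (κ,φ,ℓ)=(1.4402,330.97°,1.8872) → tip=(1.1606,-0.6441,0.2854)
cmd 2: set κ=0.9208 → (κ,φ,ℓ)=(0.9208,330.97°,1.8872) → tip=(1.1074,-0.6146,1.0709)
cmd 3: set ℓ=0.6519 → (κ,φ,ℓ)=(0.9208,330.97°,0.6519) → tip=(0.1660,-0.0921,0.6135)

0.166 -0.092 0.613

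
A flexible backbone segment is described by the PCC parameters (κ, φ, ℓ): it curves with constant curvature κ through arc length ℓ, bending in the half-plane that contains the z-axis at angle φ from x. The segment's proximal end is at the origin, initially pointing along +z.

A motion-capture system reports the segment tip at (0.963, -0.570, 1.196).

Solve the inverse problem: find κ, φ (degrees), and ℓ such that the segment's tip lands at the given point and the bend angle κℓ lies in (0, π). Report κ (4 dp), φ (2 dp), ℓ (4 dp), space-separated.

ρ = √(x²+y²) = √(0.963² + -0.570²) = 1.11905
φ = atan2(y, x) mod 360° = atan2(-0.570, 0.963) = 329.3787°
|p|² = ρ² + z² = 1.11905² + 1.196² = 2.68268
κ = 2ρ / |p|² = 2×1.11905 / 2.68268 = 0.83427
θ = 2·atan2(ρ, z) = 2·atan2(1.11905, 1.196) = 1.50434 rad
ℓ = θ/κ = 1.50434/0.83427 = 1.80317

0.8343 329.38 1.8032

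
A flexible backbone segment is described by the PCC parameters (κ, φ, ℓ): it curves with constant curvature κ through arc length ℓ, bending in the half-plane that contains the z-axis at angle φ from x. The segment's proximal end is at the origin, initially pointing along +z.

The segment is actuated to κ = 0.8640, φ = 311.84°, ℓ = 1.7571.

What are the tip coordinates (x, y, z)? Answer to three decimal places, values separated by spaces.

0.731 -0.817 1.156

θ = κ·ℓ = 0.8640 × 1.7571 = 1.51813 rad
ρ = (1 − cos θ)/κ = (1 − 0.05264)/0.8640 = 1.09648
z = sin θ / κ = 0.99861/0.8640 = 1.15580
x = ρ cos φ = 1.09648 × cos(311.84°) = 0.73141
y = ρ sin φ = 1.09648 × sin(311.84°) = -0.81689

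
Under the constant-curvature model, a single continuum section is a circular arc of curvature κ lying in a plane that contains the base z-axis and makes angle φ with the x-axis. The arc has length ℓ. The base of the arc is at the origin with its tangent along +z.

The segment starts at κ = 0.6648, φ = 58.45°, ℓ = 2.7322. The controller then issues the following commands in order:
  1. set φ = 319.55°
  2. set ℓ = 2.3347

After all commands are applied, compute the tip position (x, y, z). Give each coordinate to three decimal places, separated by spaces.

initial: κ=0.6648, φ=58.45°, ℓ=2.7322
cmd 1: set φ=319.55° → (κ,φ,ℓ)=(0.6648,319.55°,2.7322) → tip=(1.4229,-1.2132,1.4591)
cmd 2: set ℓ=2.3347 → (κ,φ,ℓ)=(0.6648,319.55°,2.3347) → tip=(1.1233,-0.9577,1.5039)

1.123 -0.958 1.504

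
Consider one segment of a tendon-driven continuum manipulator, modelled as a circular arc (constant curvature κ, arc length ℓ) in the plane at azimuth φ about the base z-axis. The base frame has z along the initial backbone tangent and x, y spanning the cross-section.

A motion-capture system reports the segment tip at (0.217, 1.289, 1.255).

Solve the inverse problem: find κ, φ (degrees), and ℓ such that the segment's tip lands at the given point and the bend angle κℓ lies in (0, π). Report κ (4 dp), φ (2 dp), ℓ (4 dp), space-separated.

ρ = √(x²+y²) = √(0.217² + 1.289²) = 1.30714
φ = atan2(y, x) mod 360° = atan2(1.289, 0.217) = 80.4440°
|p|² = ρ² + z² = 1.30714² + 1.255² = 3.28363
κ = 2ρ / |p|² = 2×1.30714 / 3.28363 = 0.79615
θ = 2·atan2(ρ, z) = 2·atan2(1.30714, 1.255) = 1.61149 rad
ℓ = θ/κ = 1.61149/0.79615 = 2.02410

0.7962 80.44 2.0241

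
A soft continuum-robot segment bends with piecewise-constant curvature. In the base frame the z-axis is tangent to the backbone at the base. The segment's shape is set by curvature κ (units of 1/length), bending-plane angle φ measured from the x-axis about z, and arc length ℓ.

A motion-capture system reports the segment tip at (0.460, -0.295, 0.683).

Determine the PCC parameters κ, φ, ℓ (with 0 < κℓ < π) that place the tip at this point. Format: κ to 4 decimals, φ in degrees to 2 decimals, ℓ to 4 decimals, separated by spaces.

ρ = √(x²+y²) = √(0.460² + -0.295²) = 0.54647
φ = atan2(y, x) mod 360° = atan2(-0.295, 0.460) = 327.3278°
|p|² = ρ² + z² = 0.54647² + 0.683² = 0.76511
κ = 2ρ / |p|² = 2×0.54647 / 0.76511 = 1.42846
θ = 2·atan2(ρ, z) = 2·atan2(0.54647, 0.683) = 1.34960 rad
ℓ = θ/κ = 1.34960/1.42846 = 0.94480

1.4285 327.33 0.9448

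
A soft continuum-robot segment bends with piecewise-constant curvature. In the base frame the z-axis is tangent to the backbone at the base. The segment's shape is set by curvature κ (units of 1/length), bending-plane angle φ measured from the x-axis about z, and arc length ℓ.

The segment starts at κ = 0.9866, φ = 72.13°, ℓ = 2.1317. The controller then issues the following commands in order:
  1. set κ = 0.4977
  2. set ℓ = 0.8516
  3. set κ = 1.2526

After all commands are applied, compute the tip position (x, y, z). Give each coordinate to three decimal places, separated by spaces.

initial: κ=0.9866, φ=72.13°, ℓ=2.1317
cmd 1: set κ=0.4977 → (κ,φ,ℓ)=(0.4977,72.13°,2.1317) → tip=(0.3156,0.9790,1.7537)
cmd 2: set ℓ=0.8516 → (κ,φ,ℓ)=(0.4977,72.13°,0.8516) → tip=(0.0546,0.1692,0.8263)
cmd 3: set κ=1.2526 → (κ,φ,ℓ)=(1.2526,72.13°,0.8516) → tip=(0.1267,0.3928,0.6990)

0.127 0.393 0.699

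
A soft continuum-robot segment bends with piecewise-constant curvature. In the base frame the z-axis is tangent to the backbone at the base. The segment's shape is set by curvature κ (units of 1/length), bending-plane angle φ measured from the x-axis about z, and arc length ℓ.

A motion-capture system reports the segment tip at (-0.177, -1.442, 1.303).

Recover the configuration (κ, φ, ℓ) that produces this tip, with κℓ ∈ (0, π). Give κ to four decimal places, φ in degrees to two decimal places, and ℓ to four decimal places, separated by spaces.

0.7629 263.00 2.2013

ρ = √(x²+y²) = √(-0.177² + -1.442²) = 1.45282
φ = atan2(y, x) mod 360° = atan2(-1.442, -0.177) = 263.0022°
|p|² = ρ² + z² = 1.45282² + 1.303² = 3.80850
κ = 2ρ / |p|² = 2×1.45282 / 3.80850 = 0.76294
θ = 2·atan2(ρ, z) = 2·atan2(1.45282, 1.303) = 1.67942 rad
ℓ = θ/κ = 1.67942/0.76294 = 2.20126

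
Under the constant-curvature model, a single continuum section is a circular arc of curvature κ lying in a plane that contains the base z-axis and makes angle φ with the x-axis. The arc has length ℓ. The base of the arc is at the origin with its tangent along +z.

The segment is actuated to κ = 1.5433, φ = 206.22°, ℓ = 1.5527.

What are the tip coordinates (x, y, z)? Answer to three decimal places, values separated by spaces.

θ = κ·ℓ = 1.5433 × 1.5527 = 2.39628 rad
ρ = (1 − cos θ)/κ = (1 − -0.73488)/1.5433 = 1.12413
z = sin θ / κ = 0.67820/1.5433 = 0.43945
x = ρ cos φ = 1.12413 × cos(206.22°) = -1.00847
y = ρ sin φ = 1.12413 × sin(206.22°) = -0.49666

-1.008 -0.497 0.439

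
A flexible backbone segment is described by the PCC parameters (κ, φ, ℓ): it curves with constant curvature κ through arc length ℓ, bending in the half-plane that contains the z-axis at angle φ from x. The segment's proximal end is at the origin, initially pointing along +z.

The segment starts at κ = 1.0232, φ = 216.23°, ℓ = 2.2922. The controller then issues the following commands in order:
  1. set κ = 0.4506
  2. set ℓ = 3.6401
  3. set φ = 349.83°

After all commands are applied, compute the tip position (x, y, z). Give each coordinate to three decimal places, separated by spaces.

2.336 -0.419 2.214

initial: κ=1.0232, φ=216.23°, ℓ=2.2922
cmd 1: set κ=0.4506 → (κ,φ,ℓ)=(0.4506,216.23°,2.2922) → tip=(-0.8730,-0.6396,1.9058)
cmd 2: set ℓ=3.6401 → (κ,φ,ℓ)=(0.4506,216.23°,3.6401) → tip=(-1.9144,-1.4026,2.2139)
cmd 3: set φ=349.83° → (κ,φ,ℓ)=(0.4506,349.83°,3.6401) → tip=(2.3359,-0.4190,2.2139)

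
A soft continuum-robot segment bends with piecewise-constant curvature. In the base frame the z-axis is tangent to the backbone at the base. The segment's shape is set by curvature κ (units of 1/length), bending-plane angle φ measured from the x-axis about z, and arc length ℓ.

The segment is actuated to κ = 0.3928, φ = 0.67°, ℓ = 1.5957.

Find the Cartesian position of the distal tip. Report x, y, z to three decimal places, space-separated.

0.484 0.006 1.493

θ = κ·ℓ = 0.3928 × 1.5957 = 0.62679 rad
ρ = (1 − cos θ)/κ = (1 − 0.80991)/0.3928 = 0.48393
z = sin θ / κ = 0.58655/0.3928 = 1.49325
x = ρ cos φ = 0.48393 × cos(0.67°) = 0.48389
y = ρ sin φ = 0.48393 × sin(0.67°) = 0.00566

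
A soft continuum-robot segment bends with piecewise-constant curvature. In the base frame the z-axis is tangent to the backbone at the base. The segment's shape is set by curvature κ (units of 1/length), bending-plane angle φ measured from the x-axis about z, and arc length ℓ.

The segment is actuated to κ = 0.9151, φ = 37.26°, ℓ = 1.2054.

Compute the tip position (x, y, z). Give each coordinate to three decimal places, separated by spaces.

0.478 0.363 0.975

θ = κ·ℓ = 0.9151 × 1.2054 = 1.10306 rad
ρ = (1 − cos θ)/κ = (1 − 0.45087)/0.9151 = 0.60008
z = sin θ / κ = 0.89259/0.9151 = 0.97540
x = ρ cos φ = 0.60008 × cos(37.26°) = 0.47760
y = ρ sin φ = 0.60008 × sin(37.26°) = 0.36331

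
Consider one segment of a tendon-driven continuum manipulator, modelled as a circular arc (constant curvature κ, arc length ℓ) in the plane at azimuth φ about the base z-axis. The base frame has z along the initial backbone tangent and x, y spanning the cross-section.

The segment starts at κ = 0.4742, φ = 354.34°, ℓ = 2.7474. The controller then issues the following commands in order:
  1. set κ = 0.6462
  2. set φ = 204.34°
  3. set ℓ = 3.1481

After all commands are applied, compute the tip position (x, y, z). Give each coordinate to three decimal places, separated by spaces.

-2.040 -0.923 1.384

initial: κ=0.4742, φ=354.34°, ℓ=2.7474
cmd 1: set κ=0.6462 → (κ,φ,ℓ)=(0.6462,354.34°,2.7474) → tip=(1.8528,-0.1836,1.5152)
cmd 2: set φ=204.34° → (κ,φ,ℓ)=(0.6462,204.34°,2.7474) → tip=(-1.6964,-0.7674,1.5152)
cmd 3: set ℓ=3.1481 → (κ,φ,ℓ)=(0.6462,204.34°,3.1481) → tip=(-2.0403,-0.9230,1.3842)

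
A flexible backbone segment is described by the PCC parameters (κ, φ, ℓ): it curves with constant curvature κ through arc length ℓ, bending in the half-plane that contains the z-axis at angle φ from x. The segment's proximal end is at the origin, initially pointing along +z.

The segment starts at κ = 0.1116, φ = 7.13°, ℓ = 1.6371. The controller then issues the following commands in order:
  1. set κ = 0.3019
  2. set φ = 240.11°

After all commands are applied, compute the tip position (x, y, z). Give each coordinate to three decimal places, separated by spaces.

-0.198 -0.344 1.571

initial: κ=0.1116, φ=7.13°, ℓ=1.6371
cmd 1: set κ=0.3019 → (κ,φ,ℓ)=(0.3019,7.13°,1.6371) → tip=(0.3933,0.0492,1.5713)
cmd 2: set φ=240.11° → (κ,φ,ℓ)=(0.3019,240.11°,1.6371) → tip=(-0.1975,-0.3437,1.5713)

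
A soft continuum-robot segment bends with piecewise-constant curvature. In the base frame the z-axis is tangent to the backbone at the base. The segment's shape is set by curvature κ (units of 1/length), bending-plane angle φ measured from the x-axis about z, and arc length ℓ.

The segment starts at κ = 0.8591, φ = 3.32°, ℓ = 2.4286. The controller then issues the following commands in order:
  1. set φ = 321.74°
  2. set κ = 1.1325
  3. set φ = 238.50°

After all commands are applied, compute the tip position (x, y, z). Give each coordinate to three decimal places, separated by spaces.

-0.888 -1.449 0.337

initial: κ=0.8591, φ=3.32°, ℓ=2.4286
cmd 1: set φ=321.74° → (κ,φ,ℓ)=(0.8591,321.74°,2.4286) → tip=(1.3647,-1.0762,1.0127)
cmd 2: set κ=1.1325 → (κ,φ,ℓ)=(1.1325,321.74°,2.4286) → tip=(1.3343,-1.0523,0.3367)
cmd 3: set φ=238.50° → (κ,φ,ℓ)=(1.1325,238.50°,2.4286) → tip=(-0.8879,-1.4489,0.3367)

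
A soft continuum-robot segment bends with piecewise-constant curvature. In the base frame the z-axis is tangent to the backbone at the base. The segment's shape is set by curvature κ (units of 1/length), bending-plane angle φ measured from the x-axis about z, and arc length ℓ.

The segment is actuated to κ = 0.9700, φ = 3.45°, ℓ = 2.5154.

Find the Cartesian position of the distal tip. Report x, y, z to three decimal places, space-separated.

θ = κ·ℓ = 0.9700 × 2.5154 = 2.43994 rad
ρ = (1 − cos θ)/κ = (1 − -0.76378)/0.9700 = 1.81832
z = sin θ / κ = 0.64548/0.9700 = 0.66545
x = ρ cos φ = 1.81832 × cos(3.45°) = 1.81503
y = ρ sin φ = 1.81832 × sin(3.45°) = 0.10942

1.815 0.109 0.665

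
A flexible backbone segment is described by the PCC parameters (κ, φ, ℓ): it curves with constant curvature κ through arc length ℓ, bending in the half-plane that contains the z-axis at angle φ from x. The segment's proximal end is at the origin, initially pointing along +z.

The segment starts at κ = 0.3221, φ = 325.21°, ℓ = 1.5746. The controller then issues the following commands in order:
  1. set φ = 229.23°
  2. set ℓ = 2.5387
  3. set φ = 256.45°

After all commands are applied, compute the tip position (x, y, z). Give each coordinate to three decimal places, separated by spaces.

-0.230 -0.954 2.265

initial: κ=0.3221, φ=325.21°, ℓ=1.5746
cmd 1: set φ=229.23° → (κ,φ,ℓ)=(0.3221,229.23°,1.5746) → tip=(-0.2552,-0.2960,1.5080)
cmd 2: set ℓ=2.5387 → (κ,φ,ℓ)=(0.3221,229.23°,2.5387) → tip=(-0.6409,-0.7433,2.2651)
cmd 3: set φ=256.45° → (κ,φ,ℓ)=(0.3221,256.45°,2.5387) → tip=(-0.2299,-0.9541,2.2651)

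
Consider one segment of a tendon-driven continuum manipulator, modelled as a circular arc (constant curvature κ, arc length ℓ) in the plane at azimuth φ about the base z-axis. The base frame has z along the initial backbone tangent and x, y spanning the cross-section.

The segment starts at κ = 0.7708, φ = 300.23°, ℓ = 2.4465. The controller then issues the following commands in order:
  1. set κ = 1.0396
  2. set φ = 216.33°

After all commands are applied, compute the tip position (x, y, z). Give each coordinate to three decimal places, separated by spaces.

initial: κ=0.7708, φ=300.23°, ℓ=2.4465
cmd 1: set κ=1.0396 → (κ,φ,ℓ)=(1.0396,300.23°,2.4465) → tip=(0.8845,-1.5179,0.5417)
cmd 2: set φ=216.33° → (κ,φ,ℓ)=(1.0396,216.33°,2.4465) → tip=(-1.4153,-1.0408,0.5417)

-1.415 -1.041 0.542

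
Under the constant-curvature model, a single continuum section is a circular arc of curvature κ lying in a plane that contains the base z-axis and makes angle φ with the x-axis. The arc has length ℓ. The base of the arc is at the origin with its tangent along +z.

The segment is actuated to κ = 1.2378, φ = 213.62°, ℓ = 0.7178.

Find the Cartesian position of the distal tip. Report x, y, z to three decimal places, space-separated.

θ = κ·ℓ = 1.2378 × 0.7178 = 0.88849 rad
ρ = (1 − cos θ)/κ = (1 − 0.63058)/1.2378 = 0.29845
z = sin θ / κ = 0.77612/1.2378 = 0.62702
x = ρ cos φ = 0.29845 × cos(213.62°) = -0.24853
y = ρ sin φ = 0.29845 × sin(213.62°) = -0.16524

-0.249 -0.165 0.627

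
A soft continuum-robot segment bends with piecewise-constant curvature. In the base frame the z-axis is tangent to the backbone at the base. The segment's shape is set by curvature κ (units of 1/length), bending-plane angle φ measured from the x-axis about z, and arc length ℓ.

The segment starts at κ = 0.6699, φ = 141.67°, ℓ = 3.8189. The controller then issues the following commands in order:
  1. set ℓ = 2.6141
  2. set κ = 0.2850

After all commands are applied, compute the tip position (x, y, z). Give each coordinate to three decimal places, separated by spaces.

-0.729 0.577 2.379

initial: κ=0.6699, φ=141.67°, ℓ=3.8189
cmd 1: set ℓ=2.6141 → (κ,φ,ℓ)=(0.6699,141.67°,2.6141) → tip=(-1.3811,1.0919,1.4685)
cmd 2: set κ=0.2850 → (κ,φ,ℓ)=(0.2850,141.67°,2.6141) → tip=(-0.7292,0.5765,2.3789)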